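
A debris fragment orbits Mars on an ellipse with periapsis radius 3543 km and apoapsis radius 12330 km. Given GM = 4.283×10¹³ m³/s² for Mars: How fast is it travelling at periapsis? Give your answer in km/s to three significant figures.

Semi-major axis a = (r_p + r_a)/2 = 7936.5 km = 7.936×10⁶ m.
Vis-viva: v² = μ(2/r − 1/a) = 4.283×10¹³ × (5.645×10⁻⁷ − 1.260×10⁻⁷) = 1.878×10⁷ m²/s².
v = 4334 m/s = 4.334 km/s.

v ≈ 4.33 km/s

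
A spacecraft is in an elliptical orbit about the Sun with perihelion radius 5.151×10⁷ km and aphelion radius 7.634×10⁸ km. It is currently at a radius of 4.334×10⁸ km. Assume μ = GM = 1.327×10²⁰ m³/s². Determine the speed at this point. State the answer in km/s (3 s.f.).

v ≈ 16.9 km/s

Semi-major axis a = (r_p + r_a)/2 = 4.0746×10⁸ km = 4.075×10¹¹ m.
Vis-viva: v² = μ(2/r − 1/a) = 1.327×10²⁰ × (4.615×10⁻¹² − 2.454×10⁻¹²) = 2.867×10⁸ m²/s².
v = 16930 m/s = 16.93 km/s.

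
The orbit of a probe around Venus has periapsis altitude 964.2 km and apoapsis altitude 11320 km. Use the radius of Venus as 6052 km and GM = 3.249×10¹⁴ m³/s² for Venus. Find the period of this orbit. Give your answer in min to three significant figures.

T ≈ 247 min

r_p = 6052 + 964.2 = 7016.2 km = 7.0162×10⁶ m.
r_a = 6052 + 11320 = 17372 km = 1.7372×10⁷ m.
Semi-major axis a = (r_p + r_a)/2 = (7016.2 + 17372)/2 = 12194 km = 1.219×10⁷ m.
By Kepler's third law T = 2π√(a³/μ) = 2π × 2.362×10³ = 1.484×10⁴ s.
= 247.4 min.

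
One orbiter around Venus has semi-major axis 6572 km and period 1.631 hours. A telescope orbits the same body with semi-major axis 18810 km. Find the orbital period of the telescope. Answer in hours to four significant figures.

T₂ ≈ 7.898 hours

Kepler's third law: T² ∝ a³, so T₂ = T₁ (a₂/a₁)^(3/2).
a₂/a₁ = 2.862, (a₂/a₁)^(3/2) = 4.842.
T₂ = 1.631 × 4.842 = 7.898 hours.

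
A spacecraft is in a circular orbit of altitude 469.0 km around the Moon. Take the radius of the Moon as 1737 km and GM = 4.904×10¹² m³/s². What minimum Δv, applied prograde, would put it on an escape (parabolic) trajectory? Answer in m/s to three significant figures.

Δv ≈ 618 m/s

r = 1737 + 469.0 = 2206.0 km = 2.2060×10⁶ m.
Circular speed v_c = √(μ/r) = 1491 m/s.
Escape speed v_esc = √(2μ/r) = √2 × v_c = 2109 m/s.
Δv = v_esc − v_c = 617.6 m/s.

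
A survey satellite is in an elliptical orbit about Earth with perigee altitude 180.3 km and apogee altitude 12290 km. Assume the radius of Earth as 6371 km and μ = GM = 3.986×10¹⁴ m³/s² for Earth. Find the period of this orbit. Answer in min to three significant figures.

T ≈ 235 min

r_p = 6371 + 180.3 = 6551.3 km = 6.5513×10⁶ m.
r_a = 6371 + 12290 = 18661 km = 1.8661×10⁷ m.
Semi-major axis a = (r_p + r_a)/2 = (6551.3 + 18661)/2 = 12606 km = 1.261×10⁷ m.
By Kepler's third law T = 2π√(a³/μ) = 2π × 2.242×10³ = 1.409×10⁴ s.
= 234.8 min.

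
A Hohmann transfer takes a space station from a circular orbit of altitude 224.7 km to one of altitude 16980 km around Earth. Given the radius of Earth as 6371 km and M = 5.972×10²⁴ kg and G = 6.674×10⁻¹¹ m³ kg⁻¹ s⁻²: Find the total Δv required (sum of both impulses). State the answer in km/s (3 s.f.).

μ = GM = 6.674×10⁻¹¹ × 5.972×10²⁴ = 3.986×10¹⁴ m³/s².
r₁ = 6371 + 224.7 = 6595.7 km = 6.5957×10⁶ m.
r₂ = 6371 + 16980 = 23351 km = 2.3351×10⁷ m.
Transfer ellipse a_t = (r₁ + r₂)/2 = 1.497×10⁷ m.
At r₁: circular v_c1 = √(μ/r₁) = 7774 m/s; transfer-perigee v_p = √[μ(2/r₁ − 1/a_t)] = 9708 m/s.
Δv₁ = v_p − v_c1 = 1934 m/s.
At r₂: circular v_c2 = √(μ/r₂) = 4131 m/s; transfer-apogee v_a = √[μ(2/r₂ − 1/a_t)] = 2742 m/s.
Δv₂ = v_c2 − v_a = 1389 m/s.
Total Δv = Δv₁ + Δv₂ = 3323 m/s = 3.323 km/s.

Δv_total ≈ 3.32 km/s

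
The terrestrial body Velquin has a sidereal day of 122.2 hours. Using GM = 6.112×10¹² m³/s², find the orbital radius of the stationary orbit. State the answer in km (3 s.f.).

T = 122.2 hours = 4.399×10⁵ s.
A synchronous orbit has period T, so by Kepler's third law a = (μT²/4π²)^(1/3).
μT²/4π² = 6.112×10¹² × (4.399×10⁵)² / 39.48 = 2.996×10²² m³.
a = 3.106×10⁷ m = 31059 km.

r_sync ≈ 31100 km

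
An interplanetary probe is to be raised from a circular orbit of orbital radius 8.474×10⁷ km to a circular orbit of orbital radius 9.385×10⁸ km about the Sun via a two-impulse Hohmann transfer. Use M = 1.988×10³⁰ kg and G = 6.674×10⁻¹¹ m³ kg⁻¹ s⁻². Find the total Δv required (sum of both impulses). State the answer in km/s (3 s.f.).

Δv_total ≈ 21.1 km/s

μ = GM = 6.674×10⁻¹¹ × 1.988×10³⁰ = 1.327×10²⁰ m³/s².
r₁ = 8.474×10⁷ km = 8.474×10¹⁰ m.
r₂ = 9.385×10⁸ km = 9.385×10¹¹ m.
Transfer ellipse a_t = (r₁ + r₂)/2 = 5.116×10¹¹ m.
At r₁: circular v_c1 = √(μ/r₁) = 39570 m/s; transfer-perihelion v_p = √[μ(2/r₁ − 1/a_t)] = 53590 m/s.
Δv₁ = v_p − v_c1 = 14020 m/s.
At r₂: circular v_c2 = √(μ/r₂) = 11890 m/s; transfer-aphelion v_a = √[μ(2/r₂ − 1/a_t)] = 4839 m/s.
Δv₂ = v_c2 − v_a = 7051 m/s.
Total Δv = Δv₁ + Δv₂ = 21070 m/s = 21.07 km/s.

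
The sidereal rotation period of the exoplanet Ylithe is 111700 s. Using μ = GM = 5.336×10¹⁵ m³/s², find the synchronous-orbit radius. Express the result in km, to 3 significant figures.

r_sync ≈ 1.19×10⁵ km

A synchronous orbit has period T, so by Kepler's third law a = (μT²/4π²)^(1/3).
μT²/4π² = 5.336×10¹⁵ × (1.117×10⁵)² / 39.48 = 1.686×10²⁴ m³.
a = 1.190×10⁸ m = 1.1903×10⁵ km.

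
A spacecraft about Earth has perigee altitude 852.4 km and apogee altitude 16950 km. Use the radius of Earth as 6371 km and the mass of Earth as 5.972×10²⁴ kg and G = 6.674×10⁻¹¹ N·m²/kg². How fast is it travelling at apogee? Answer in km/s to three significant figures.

μ = GM = 6.674×10⁻¹¹ × 5.972×10²⁴ = 3.986×10¹⁴ m³/s².
r_p = 6371 + 852.4 = 7223.4 km = 7.2234×10⁶ m.
r_a = 6371 + 16950 = 23321 km = 2.3321×10⁷ m.
Semi-major axis a = (r_p + r_a)/2 = 15272 km = 1.527×10⁷ m.
Vis-viva: v² = μ(2/r − 1/a) = 3.986×10¹⁴ × (8.576×10⁻⁸ − 6.548×10⁻⁸) = 8.083×10⁶ m²/s².
v = 2843 m/s = 2.843 km/s.

v ≈ 2.84 km/s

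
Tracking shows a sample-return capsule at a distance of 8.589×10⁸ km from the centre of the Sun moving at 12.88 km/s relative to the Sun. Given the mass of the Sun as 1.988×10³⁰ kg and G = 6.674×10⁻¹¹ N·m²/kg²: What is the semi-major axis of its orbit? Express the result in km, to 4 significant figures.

μ = GM = 6.674×10⁻¹¹ × 1.988×10³⁰ = 1.327×10²⁰ m³/s².
r = 8.589×10¹¹ m.
Specific orbital energy ε = v²/2 − μ/r = (12880)²/2 − 1.327×10²⁰/8.589×10¹¹ = -7.153×10⁷ J/kg.
Since ε = −μ/(2a), a = −μ/(2ε) = 9.275×10¹¹ m = 9.2746×10⁸ km.

a ≈ 9.275×10⁸ km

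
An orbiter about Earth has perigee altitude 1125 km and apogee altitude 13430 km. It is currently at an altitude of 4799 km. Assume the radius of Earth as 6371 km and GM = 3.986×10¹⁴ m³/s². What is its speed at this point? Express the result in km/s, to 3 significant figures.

v ≈ 6.49 km/s

r_p = 6371 + 1125 = 7496.0 km = 7.4960×10⁶ m.
r_a = 6371 + 13430 = 19801 km = 1.9801×10⁷ m.
r = 6371 + 4799 = 11170 km = 1.117×10⁷ m.
Semi-major axis a = (r_p + r_a)/2 = 13648 km = 1.365×10⁷ m.
Vis-viva: v² = μ(2/r − 1/a) = 3.986×10¹⁴ × (1.791×10⁻⁷ − 7.327×10⁻⁸) = 4.217×10⁷ m²/s².
v = 6493 m/s = 6.493 km/s.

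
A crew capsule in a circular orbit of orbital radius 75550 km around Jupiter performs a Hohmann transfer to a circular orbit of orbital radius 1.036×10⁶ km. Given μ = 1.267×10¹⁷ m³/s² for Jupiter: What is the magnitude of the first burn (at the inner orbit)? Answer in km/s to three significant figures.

Δv ≈ 15.0 km/s

r₁ = 75550 km = 7.555×10⁷ m.
r₂ = 1.036×10⁶ km = 1.036×10⁹ m.
Transfer ellipse a_t = (r₁ + r₂)/2 = 5.558×10⁸ m.
At r₁: circular v_c1 = √(μ/r₁) = 40950 m/s; transfer-perijove v_p = √[μ(2/r₁ − 1/a_t)] = 55910 m/s.
Δv₁ = v_p − v_c1 = 14960 m/s.
= 14.96 km/s.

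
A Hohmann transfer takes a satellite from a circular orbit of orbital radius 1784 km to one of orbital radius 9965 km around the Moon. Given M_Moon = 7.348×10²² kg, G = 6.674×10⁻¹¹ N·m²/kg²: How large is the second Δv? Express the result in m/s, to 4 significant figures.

μ = GM = 6.674×10⁻¹¹ × 7.348×10²² = 4.904×10¹² m³/s².
r₁ = 1784 km = 1.784×10⁶ m.
r₂ = 9965 km = 9.965×10⁶ m.
Transfer ellipse a_t = (r₁ + r₂)/2 = 5.874×10⁶ m.
At r₁: circular v_c1 = √(μ/r₁) = 1658 m/s; transfer-perilune v_p = √[μ(2/r₁ − 1/a_t)] = 2159 m/s.
At r₂: circular v_c2 = √(μ/r₂) = 701.5 m/s; transfer-apolune v_a = √[μ(2/r₂ − 1/a_t)] = 386.6 m/s.
Δv₂ = v_c2 − v_a = 314.9 m/s.

Δv ≈ 314.9 m/s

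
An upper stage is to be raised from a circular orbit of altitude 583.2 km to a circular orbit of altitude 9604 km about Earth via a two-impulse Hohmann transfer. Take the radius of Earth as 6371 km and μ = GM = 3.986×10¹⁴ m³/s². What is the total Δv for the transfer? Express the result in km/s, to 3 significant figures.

Δv_total ≈ 2.47 km/s

r₁ = 6371 + 583.2 = 6954.2 km = 6.9542×10⁶ m.
r₂ = 6371 + 9604 = 15975 km = 1.5975×10⁷ m.
Transfer ellipse a_t = (r₁ + r₂)/2 = 1.146×10⁷ m.
At r₁: circular v_c1 = √(μ/r₁) = 7571 m/s; transfer-perigee v_p = √[μ(2/r₁ − 1/a_t)] = 8937 m/s.
Δv₁ = v_p − v_c1 = 1366 m/s.
At r₂: circular v_c2 = √(μ/r₂) = 4995 m/s; transfer-apogee v_a = √[μ(2/r₂ − 1/a_t)] = 3890 m/s.
Δv₂ = v_c2 − v_a = 1105 m/s.
Total Δv = Δv₁ + Δv₂ = 2471 m/s = 2.471 km/s.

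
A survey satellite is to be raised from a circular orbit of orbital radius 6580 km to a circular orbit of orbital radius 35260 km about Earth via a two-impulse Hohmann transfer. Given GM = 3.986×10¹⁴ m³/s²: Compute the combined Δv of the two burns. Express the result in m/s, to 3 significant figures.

Δv_total ≈ 3800 m/s

r₁ = 6580 km = 6.580×10⁶ m.
r₂ = 35260 km = 3.526×10⁷ m.
Transfer ellipse a_t = (r₁ + r₂)/2 = 2.092×10⁷ m.
At r₁: circular v_c1 = √(μ/r₁) = 7783 m/s; transfer-perigee v_p = √[μ(2/r₁ − 1/a_t)] = 10100 m/s.
Δv₁ = v_p − v_c1 = 2321 m/s.
At r₂: circular v_c2 = √(μ/r₂) = 3362 m/s; transfer-apogee v_a = √[μ(2/r₂ − 1/a_t)] = 1886 m/s.
Δv₂ = v_c2 − v_a = 1477 m/s.
Total Δv = Δv₁ + Δv₂ = 3798 m/s.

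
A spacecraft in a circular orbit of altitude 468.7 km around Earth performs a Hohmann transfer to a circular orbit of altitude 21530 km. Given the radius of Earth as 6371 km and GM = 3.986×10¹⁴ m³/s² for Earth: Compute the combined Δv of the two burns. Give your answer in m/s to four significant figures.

Δv_total ≈ 3449 m/s

r₁ = 6371 + 468.7 = 6839.7 km = 6.8397×10⁶ m.
r₂ = 6371 + 21530 = 27901 km = 2.7901×10⁷ m.
Transfer ellipse a_t = (r₁ + r₂)/2 = 1.737×10⁷ m.
At r₁: circular v_c1 = √(μ/r₁) = 7634 m/s; transfer-perigee v_p = √[μ(2/r₁ − 1/a_t)] = 9675 m/s.
Δv₁ = v_p − v_c1 = 2041 m/s.
At r₂: circular v_c2 = √(μ/r₂) = 3780 m/s; transfer-apogee v_a = √[μ(2/r₂ − 1/a_t)] = 2372 m/s.
Δv₂ = v_c2 − v_a = 1408 m/s.
Total Δv = Δv₁ + Δv₂ = 3449 m/s.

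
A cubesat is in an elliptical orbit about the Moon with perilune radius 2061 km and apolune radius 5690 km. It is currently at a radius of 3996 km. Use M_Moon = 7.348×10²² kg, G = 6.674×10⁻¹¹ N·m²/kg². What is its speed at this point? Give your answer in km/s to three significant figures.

μ = GM = 6.674×10⁻¹¹ × 7.348×10²² = 4.904×10¹² m³/s².
Semi-major axis a = (r_p + r_a)/2 = 3875.5 km = 3.876×10⁶ m.
Vis-viva: v² = μ(2/r − 1/a) = 4.904×10¹² × (5.005×10⁻⁷ − 2.580×10⁻⁷) = 1.189×10⁶ m²/s².
v = 1090 m/s = 1.090 km/s.

v ≈ 1.09 km/s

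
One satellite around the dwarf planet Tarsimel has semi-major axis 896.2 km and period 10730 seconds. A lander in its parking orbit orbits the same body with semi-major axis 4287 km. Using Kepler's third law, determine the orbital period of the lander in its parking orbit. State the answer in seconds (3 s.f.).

Kepler's third law: T² ∝ a³, so T₂ = T₁ (a₂/a₁)^(3/2).
a₂/a₁ = 4.784, (a₂/a₁)^(3/2) = 10.46.
T₂ = 10730 × 10.46 = 1.123×10⁵ seconds.

T₂ ≈ 1.12×10⁵ seconds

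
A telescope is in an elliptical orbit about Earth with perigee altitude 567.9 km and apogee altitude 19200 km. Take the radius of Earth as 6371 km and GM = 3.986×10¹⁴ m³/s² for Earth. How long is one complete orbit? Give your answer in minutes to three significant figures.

T ≈ 344 minutes

r_p = 6371 + 567.9 = 6938.9 km = 6.9389×10⁶ m.
r_a = 6371 + 19200 = 25571 km = 2.5571×10⁷ m.
Semi-major axis a = (r_p + r_a)/2 = (6938.9 + 25571)/2 = 16255 km = 1.625×10⁷ m.
By Kepler's third law T = 2π√(a³/μ) = 2π × 3.283×10³ = 2.062×10⁴ s.
= 343.7 minutes.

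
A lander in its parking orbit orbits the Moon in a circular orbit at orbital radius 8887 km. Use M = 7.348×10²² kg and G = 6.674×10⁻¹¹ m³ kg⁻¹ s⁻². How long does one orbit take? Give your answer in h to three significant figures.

T ≈ 20.9 h

μ = GM = 6.674×10⁻¹¹ × 7.348×10²² = 4.904×10¹² m³/s².
r = 8887 km = 8.887×10⁶ m.
Kepler's third law: T = 2π√(r³/μ) = 2π√((8.887×10⁶)³ / 4.904×10¹²).
r³/μ = 1.431×10⁸ s², so T = 2π × 1.196×10⁴ = 7.517×10⁴ s.
Converting: 7.517×10⁴ s ÷ 3600 = 20.88 h.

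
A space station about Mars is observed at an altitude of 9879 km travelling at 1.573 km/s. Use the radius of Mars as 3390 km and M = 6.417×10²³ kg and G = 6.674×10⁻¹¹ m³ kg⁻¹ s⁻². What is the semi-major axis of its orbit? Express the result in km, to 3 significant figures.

μ = GM = 6.674×10⁻¹¹ × 6.417×10²³ = 4.283×10¹³ m³/s².
r = 3390 + 9879 = 13269 km = 1.327×10⁷ m.
Vis-viva rearranged: 1/a = 2/r − v²/μ = 1.507×10⁻⁷ − 5.777×10⁻⁸ = 9.295×10⁻⁸ m⁻¹.
a = 1.076×10⁷ m = 10758 km.

a ≈ 10800 km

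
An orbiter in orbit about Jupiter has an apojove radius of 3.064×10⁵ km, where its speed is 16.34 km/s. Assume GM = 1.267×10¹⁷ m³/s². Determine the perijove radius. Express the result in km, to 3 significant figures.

r_a = 3.064×10⁸ m.
Specific energy ε = v²/2 − μ/r = -2.800×10⁸ J/kg, so a = −μ/(2ε) = 2.262×10⁸ m.
The apsides satisfy r_p + r_a = 2a, so the perijove radius is 2a − r_a = 1.461×10⁸ m = 1.4608×10⁵ km.

perijove radius ≈ 1.46×10⁵ km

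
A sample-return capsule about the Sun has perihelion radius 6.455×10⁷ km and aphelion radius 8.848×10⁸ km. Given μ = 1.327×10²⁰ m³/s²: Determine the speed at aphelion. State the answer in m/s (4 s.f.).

Semi-major axis a = (r_p + r_a)/2 = 4.7468×10⁸ km = 4.747×10¹¹ m.
Vis-viva: v² = μ(2/r − 1/a) = 1.327×10²⁰ × (2.260×10⁻¹² − 2.107×10⁻¹²) = 2.040×10⁷ m²/s².
v = 4516 m/s.

v ≈ 4516 m/s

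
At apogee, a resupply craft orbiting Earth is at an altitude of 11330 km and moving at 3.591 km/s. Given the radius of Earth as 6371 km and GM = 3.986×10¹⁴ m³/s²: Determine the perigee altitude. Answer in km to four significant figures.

perigee altitude ≈ 730.7 km

r_a = 6371 + 11330 = 17701 km = 1.770×10⁷ m.
Specific energy ε = v²/2 − μ/r = -1.607×10⁷ J/kg, so a = −μ/(2ε) = 1.240×10⁷ m.
The apsides satisfy r_p + r_a = 2a, so the perigee radius is 2a − r_a = 7.102×10⁶ m = 7101.7 km.
Perigee altitude = 7101.7 − 6371 = 730.65 km.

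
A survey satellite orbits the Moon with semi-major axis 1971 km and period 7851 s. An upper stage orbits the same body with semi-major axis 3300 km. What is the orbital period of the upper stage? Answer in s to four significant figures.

Kepler's third law: T² ∝ a³, so T₂ = T₁ (a₂/a₁)^(3/2).
a₂/a₁ = 1.674, (a₂/a₁)^(3/2) = 2.166.
T₂ = 7851 × 2.166 = 17010 s.

T₂ ≈ 17010 s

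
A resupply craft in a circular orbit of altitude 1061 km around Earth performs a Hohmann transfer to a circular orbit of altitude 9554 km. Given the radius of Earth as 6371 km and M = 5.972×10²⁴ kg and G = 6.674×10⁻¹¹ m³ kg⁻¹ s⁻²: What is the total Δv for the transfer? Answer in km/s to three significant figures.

Δv_total ≈ 2.24 km/s

μ = GM = 6.674×10⁻¹¹ × 5.972×10²⁴ = 3.986×10¹⁴ m³/s².
r₁ = 6371 + 1061 = 7432.0 km = 7.4320×10⁶ m.
r₂ = 6371 + 9554 = 15925 km = 1.5925×10⁷ m.
Transfer ellipse a_t = (r₁ + r₂)/2 = 1.168×10⁷ m.
At r₁: circular v_c1 = √(μ/r₁) = 7323 m/s; transfer-perigee v_p = √[μ(2/r₁ − 1/a_t)] = 8552 m/s.
Δv₁ = v_p − v_c1 = 1228 m/s.
At r₂: circular v_c2 = √(μ/r₂) = 5003 m/s; transfer-apogee v_a = √[μ(2/r₂ − 1/a_t)] = 3991 m/s.
Δv₂ = v_c2 − v_a = 1012 m/s.
Total Δv = Δv₁ + Δv₂ = 2240 m/s = 2.240 km/s.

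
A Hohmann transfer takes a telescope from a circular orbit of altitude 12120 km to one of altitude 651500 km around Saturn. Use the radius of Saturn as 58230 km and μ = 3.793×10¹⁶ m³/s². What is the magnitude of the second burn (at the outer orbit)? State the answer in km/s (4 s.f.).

r₁ = 58230 + 12120 = 70350 km = 7.0350×10⁷ m.
r₂ = 58230 + 651500 = 709730 km = 7.0973×10⁸ m.
Transfer ellipse a_t = (r₁ + r₂)/2 = 3.900×10⁸ m.
At r₁: circular v_c1 = √(μ/r₁) = 23220 m/s; transfer-perikrone v_p = √[μ(2/r₁ − 1/a_t)] = 31320 m/s.
At r₂: circular v_c2 = √(μ/r₂) = 7310 m/s; transfer-apokrone v_a = √[μ(2/r₂ − 1/a_t)] = 3105 m/s.
Δv₂ = v_c2 − v_a = 4206 m/s.
= 4.206 km/s.

Δv ≈ 4.206 km/s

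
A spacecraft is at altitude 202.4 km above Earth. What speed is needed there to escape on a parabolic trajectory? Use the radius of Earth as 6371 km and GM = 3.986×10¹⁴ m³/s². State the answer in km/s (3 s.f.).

r = 6371 + 202.4 = 6573.4 km = 6.5734×10⁶ m.
Escape speed v_esc = √(2μ/r) = √(2 × 3.986×10¹⁴ / 6.573×10⁶) = √(1.213×10⁸) = 11010 m/s.
= 11.01 km/s.

v_esc ≈ 11.0 km/s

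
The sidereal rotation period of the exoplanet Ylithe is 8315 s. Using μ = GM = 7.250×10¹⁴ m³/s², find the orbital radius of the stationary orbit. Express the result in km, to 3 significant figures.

r_sync ≈ 10800 km

A synchronous orbit has period T, so by Kepler's third law a = (μT²/4π²)^(1/3).
μT²/4π² = 7.250×10¹⁴ × (8.315×10³)² / 39.48 = 1.270×10²¹ m³.
a = 1.083×10⁷ m = 10828 km.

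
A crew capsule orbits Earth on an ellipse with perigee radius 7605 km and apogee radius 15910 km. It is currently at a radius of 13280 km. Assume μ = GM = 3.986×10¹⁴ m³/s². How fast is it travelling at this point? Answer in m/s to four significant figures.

Semi-major axis a = (r_p + r_a)/2 = 11758 km = 1.176×10⁷ m.
Vis-viva: v² = μ(2/r − 1/a) = 3.986×10¹⁴ × (1.506×10⁻⁷ − 8.505×10⁻⁸) = 2.613×10⁷ m²/s².
v = 5112 m/s.

v ≈ 5112 m/s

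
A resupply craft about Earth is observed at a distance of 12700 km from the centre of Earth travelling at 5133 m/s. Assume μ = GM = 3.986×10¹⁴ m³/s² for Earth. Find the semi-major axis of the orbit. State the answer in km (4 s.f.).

r = 1.270×10⁷ m.
Specific orbital energy ε = v²/2 − μ/r = (5133)²/2 − 3.986×10¹⁴/1.270×10⁷ = -1.821×10⁷ J/kg.
Since ε = −μ/(2a), a = −μ/(2ε) = 1.094×10⁷ m = 10943 km.

a ≈ 10940 km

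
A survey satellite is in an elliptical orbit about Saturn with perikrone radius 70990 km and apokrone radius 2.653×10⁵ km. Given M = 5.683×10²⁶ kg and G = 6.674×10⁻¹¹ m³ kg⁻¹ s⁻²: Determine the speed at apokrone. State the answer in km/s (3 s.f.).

v ≈ 7.77 km/s

μ = GM = 6.674×10⁻¹¹ × 5.683×10²⁶ = 3.793×10¹⁶ m³/s².
Semi-major axis a = (r_p + r_a)/2 = 1.6814×10⁵ km = 1.681×10⁸ m.
Vis-viva: v² = μ(2/r − 1/a) = 3.793×10¹⁶ × (7.539×10⁻⁹ − 5.947×10⁻⁹) = 6.036×10⁷ m²/s².
v = 7769 m/s = 7.769 km/s.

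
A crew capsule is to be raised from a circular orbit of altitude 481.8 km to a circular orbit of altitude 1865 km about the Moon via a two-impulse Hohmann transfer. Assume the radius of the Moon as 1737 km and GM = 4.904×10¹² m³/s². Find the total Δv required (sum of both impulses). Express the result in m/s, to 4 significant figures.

Δv_total ≈ 315.3 m/s

r₁ = 1737 + 481.8 = 2218.8 km = 2.2188×10⁶ m.
r₂ = 1737 + 1865 = 3602.0 km = 3.6020×10⁶ m.
Transfer ellipse a_t = (r₁ + r₂)/2 = 2.910×10⁶ m.
At r₁: circular v_c1 = √(μ/r₁) = 1487 m/s; transfer-perilune v_p = √[μ(2/r₁ − 1/a_t)] = 1654 m/s.
Δv₁ = v_p − v_c1 = 167.2 m/s.
At r₂: circular v_c2 = √(μ/r₂) = 1167 m/s; transfer-apolune v_a = √[μ(2/r₂ − 1/a_t)] = 1019 m/s.
Δv₂ = v_c2 − v_a = 148.0 m/s.
Total Δv = Δv₁ + Δv₂ = 315.3 m/s.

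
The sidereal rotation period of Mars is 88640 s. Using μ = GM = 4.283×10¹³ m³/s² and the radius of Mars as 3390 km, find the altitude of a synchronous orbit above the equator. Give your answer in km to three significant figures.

A synchronous orbit has period T, so by Kepler's third law a = (μT²/4π²)^(1/3).
μT²/4π² = 4.283×10¹³ × (8.864×10⁴)² / 39.48 = 8.524×10²¹ m³.
a = 2.043×10⁷ m = 20428 km.
Altitude h = a − R = 20428 − 3390 = 17038 km.

h_sync ≈ 17000 km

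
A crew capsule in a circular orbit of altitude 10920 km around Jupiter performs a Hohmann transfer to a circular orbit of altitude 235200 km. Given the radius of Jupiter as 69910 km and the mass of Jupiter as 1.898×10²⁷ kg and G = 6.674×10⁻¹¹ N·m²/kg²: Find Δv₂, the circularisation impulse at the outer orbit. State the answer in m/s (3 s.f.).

μ = GM = 6.674×10⁻¹¹ × 1.898×10²⁷ = 1.267×10¹⁷ m³/s².
r₁ = 69910 + 10920 = 80830 km = 8.0830×10⁷ m.
r₂ = 69910 + 235200 = 305110 km = 3.0511×10⁸ m.
Transfer ellipse a_t = (r₁ + r₂)/2 = 1.930×10⁸ m.
At r₁: circular v_c1 = √(μ/r₁) = 39590 m/s; transfer-perijove v_p = √[μ(2/r₁ − 1/a_t)] = 49780 m/s.
At r₂: circular v_c2 = √(μ/r₂) = 20380 m/s; transfer-apojove v_a = √[μ(2/r₂ − 1/a_t)] = 13190 m/s.
Δv₂ = v_c2 − v_a = 7188 m/s.

Δv ≈ 7190 m/s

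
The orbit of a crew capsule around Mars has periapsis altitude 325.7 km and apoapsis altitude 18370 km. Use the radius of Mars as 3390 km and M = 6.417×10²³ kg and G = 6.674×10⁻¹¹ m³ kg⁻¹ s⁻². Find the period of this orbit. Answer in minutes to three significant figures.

μ = GM = 6.674×10⁻¹¹ × 6.417×10²³ = 4.283×10¹³ m³/s².
r_p = 3390 + 325.7 = 3715.7 km = 3.7157×10⁶ m.
r_a = 3390 + 18370 = 21760 km = 2.1760×10⁷ m.
Semi-major axis a = (r_p + r_a)/2 = (3715.7 + 21760)/2 = 12738 km = 1.274×10⁷ m.
By Kepler's third law T = 2π√(a³/μ) = 2π × 6.947×10³ = 4.365×10⁴ s.
= 727.5 minutes.

T ≈ 727 minutes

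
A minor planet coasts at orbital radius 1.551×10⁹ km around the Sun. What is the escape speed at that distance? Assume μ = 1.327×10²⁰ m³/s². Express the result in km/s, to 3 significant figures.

r = 1.551×10⁹ km = 1.551×10¹² m.
Escape speed v_esc = √(2μ/r) = √(2 × 1.327×10²⁰ / 1.551×10¹²) = √(1.711×10⁸) = 13080 m/s.
= 13.08 km/s.

v_esc ≈ 13.1 km/s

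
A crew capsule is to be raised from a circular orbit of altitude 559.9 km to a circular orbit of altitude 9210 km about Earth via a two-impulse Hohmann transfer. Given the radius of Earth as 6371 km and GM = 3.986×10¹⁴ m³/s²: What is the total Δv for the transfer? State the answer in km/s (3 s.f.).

r₁ = 6371 + 559.9 = 6930.9 km = 6.9309×10⁶ m.
r₂ = 6371 + 9210 = 15581 km = 1.5581×10⁷ m.
Transfer ellipse a_t = (r₁ + r₂)/2 = 1.126×10⁷ m.
At r₁: circular v_c1 = √(μ/r₁) = 7584 m/s; transfer-perigee v_p = √[μ(2/r₁ − 1/a_t)] = 8922 m/s.
Δv₁ = v_p − v_c1 = 1339 m/s.
At r₂: circular v_c2 = √(μ/r₂) = 5058 m/s; transfer-apogee v_a = √[μ(2/r₂ − 1/a_t)] = 3969 m/s.
Δv₂ = v_c2 − v_a = 1089 m/s.
Total Δv = Δv₁ + Δv₂ = 2428 m/s = 2.428 km/s.

Δv_total ≈ 2.43 km/s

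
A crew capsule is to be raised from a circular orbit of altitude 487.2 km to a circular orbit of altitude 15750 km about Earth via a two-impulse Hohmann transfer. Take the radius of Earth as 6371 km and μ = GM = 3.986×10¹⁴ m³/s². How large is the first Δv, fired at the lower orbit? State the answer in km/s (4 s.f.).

r₁ = 6371 + 487.2 = 6858.2 km = 6.8582×10⁶ m.
r₂ = 6371 + 15750 = 22121 km = 2.2121×10⁷ m.
Transfer ellipse a_t = (r₁ + r₂)/2 = 1.449×10⁷ m.
At r₁: circular v_c1 = √(μ/r₁) = 7624 m/s; transfer-perigee v_p = √[μ(2/r₁ − 1/a_t)] = 9420 m/s.
Δv₁ = v_p − v_c1 = 1796 m/s.
= 1.796 km/s.

Δv ≈ 1.796 km/s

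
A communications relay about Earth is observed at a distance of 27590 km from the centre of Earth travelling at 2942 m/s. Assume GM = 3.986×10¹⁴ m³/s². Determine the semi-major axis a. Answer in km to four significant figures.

r = 2.759×10⁷ m.
Specific orbital energy ε = v²/2 − μ/r = (2942)²/2 − 3.986×10¹⁴/2.759×10⁷ = -1.012×10⁷ J/kg.
Since ε = −μ/(2a), a = −μ/(2ε) = 1.969×10⁷ m = 19694 km.

a ≈ 19690 km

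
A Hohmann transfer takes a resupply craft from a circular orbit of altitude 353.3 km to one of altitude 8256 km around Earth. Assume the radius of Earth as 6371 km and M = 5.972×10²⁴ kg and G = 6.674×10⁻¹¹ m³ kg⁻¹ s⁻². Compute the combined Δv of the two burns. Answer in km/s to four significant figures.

μ = GM = 6.674×10⁻¹¹ × 5.972×10²⁴ = 3.986×10¹⁴ m³/s².
r₁ = 6371 + 353.3 = 6724.3 km = 6.7243×10⁶ m.
r₂ = 6371 + 8256 = 14627 km = 1.4627×10⁷ m.
Transfer ellipse a_t = (r₁ + r₂)/2 = 1.068×10⁷ m.
At r₁: circular v_c1 = √(μ/r₁) = 7699 m/s; transfer-perigee v_p = √[μ(2/r₁ − 1/a_t)] = 9012 m/s.
Δv₁ = v_p − v_c1 = 1313 m/s.
At r₂: circular v_c2 = √(μ/r₂) = 5220 m/s; transfer-apogee v_a = √[μ(2/r₂ − 1/a_t)] = 4143 m/s.
Δv₂ = v_c2 − v_a = 1077 m/s.
Total Δv = Δv₁ + Δv₂ = 2390 m/s = 2.390 km/s.

Δv_total ≈ 2.390 km/s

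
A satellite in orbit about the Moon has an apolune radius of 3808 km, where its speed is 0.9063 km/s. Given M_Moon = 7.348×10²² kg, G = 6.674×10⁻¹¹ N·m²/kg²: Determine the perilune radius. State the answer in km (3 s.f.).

μ = GM = 6.674×10⁻¹¹ × 7.348×10²² = 4.904×10¹² m³/s².
r_a = 3.808×10⁶ m.
Specific energy ε = v²/2 − μ/r = -8.771×10⁵ J/kg, so a = −μ/(2ε) = 2.795×10⁶ m.
The apsides satisfy r_p + r_a = 2a, so the perilune radius is 2a − r_a = 1.783×10⁶ m = 1783.0 km.

perilune radius ≈ 1780 km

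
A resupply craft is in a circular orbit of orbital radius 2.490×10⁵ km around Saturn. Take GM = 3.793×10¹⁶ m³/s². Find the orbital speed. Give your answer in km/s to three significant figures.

r = 2.490×10⁵ km = 2.490×10⁸ m.
For a circular orbit v = √(μ/r) = √(3.793×10¹⁶ / 2.490×10⁸) = √(1.523×10⁸) = 12340 m/s.
That is 12.34 km/s.

v ≈ 12.3 km/s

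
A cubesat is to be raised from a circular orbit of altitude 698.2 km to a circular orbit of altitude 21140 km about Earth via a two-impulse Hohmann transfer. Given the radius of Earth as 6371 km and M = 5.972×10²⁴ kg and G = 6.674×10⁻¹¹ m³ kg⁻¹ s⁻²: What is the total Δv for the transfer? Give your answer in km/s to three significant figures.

Δv_total ≈ 3.34 km/s

μ = GM = 6.674×10⁻¹¹ × 5.972×10²⁴ = 3.986×10¹⁴ m³/s².
r₁ = 6371 + 698.2 = 7069.2 km = 7.0692×10⁶ m.
r₂ = 6371 + 21140 = 27511 km = 2.7511×10⁷ m.
Transfer ellipse a_t = (r₁ + r₂)/2 = 1.729×10⁷ m.
At r₁: circular v_c1 = √(μ/r₁) = 7509 m/s; transfer-perigee v_p = √[μ(2/r₁ − 1/a_t)] = 9472 m/s.
Δv₁ = v_p − v_c1 = 1963 m/s.
At r₂: circular v_c2 = √(μ/r₂) = 3806 m/s; transfer-apogee v_a = √[μ(2/r₂ − 1/a_t)] = 2434 m/s.
Δv₂ = v_c2 − v_a = 1372 m/s.
Total Δv = Δv₁ + Δv₂ = 3335 m/s = 3.335 km/s.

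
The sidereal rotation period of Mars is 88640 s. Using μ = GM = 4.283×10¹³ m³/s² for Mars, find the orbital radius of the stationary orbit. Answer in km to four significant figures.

A synchronous orbit has period T, so by Kepler's third law a = (μT²/4π²)^(1/3).
μT²/4π² = 4.283×10¹³ × (8.864×10⁴)² / 39.48 = 8.524×10²¹ m³.
a = 2.043×10⁷ m = 20428 km.

r_sync ≈ 20430 km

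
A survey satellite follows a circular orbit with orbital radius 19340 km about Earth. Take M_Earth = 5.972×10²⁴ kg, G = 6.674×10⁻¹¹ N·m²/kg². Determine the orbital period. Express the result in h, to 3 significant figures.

T ≈ 7.44 h

μ = GM = 6.674×10⁻¹¹ × 5.972×10²⁴ = 3.986×10¹⁴ m³/s².
r = 19340 km = 1.934×10⁷ m.
Kepler's third law: T = 2π√(r³/μ) = 2π√((1.934×10⁷)³ / 3.986×10¹⁴).
r³/μ = 1.815×10⁷ s², so T = 2π × 4.260×10³ = 2.677×10⁴ s.
Converting: 2.677×10⁴ s ÷ 3600 = 7.435 h.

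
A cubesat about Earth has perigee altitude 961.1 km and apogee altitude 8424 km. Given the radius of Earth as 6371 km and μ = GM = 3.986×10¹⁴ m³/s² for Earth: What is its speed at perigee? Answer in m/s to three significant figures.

v ≈ 8530 m/s

r_p = 6371 + 961.1 = 7332.1 km = 7.3321×10⁶ m.
r_a = 6371 + 8424 = 14795 km = 1.4795×10⁷ m.
Semi-major axis a = (r_p + r_a)/2 = 11064 km = 1.106×10⁷ m.
Vis-viva: v² = μ(2/r − 1/a) = 3.986×10¹⁴ × (2.728×10⁻⁷ − 9.039×10⁻⁸) = 7.270×10⁷ m²/s².
v = 8526 m/s.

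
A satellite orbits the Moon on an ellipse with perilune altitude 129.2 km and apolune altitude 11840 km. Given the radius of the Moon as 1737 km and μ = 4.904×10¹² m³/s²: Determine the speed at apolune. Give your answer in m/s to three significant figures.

r_p = 1737 + 129.2 = 1866.2 km = 1.8662×10⁶ m.
r_a = 1737 + 11840 = 13577 km = 1.3577×10⁷ m.
Semi-major axis a = (r_p + r_a)/2 = 7721.6 km = 7.722×10⁶ m.
Vis-viva: v² = μ(2/r − 1/a) = 4.904×10¹² × (1.473×10⁻⁷ − 1.295×10⁻⁷) = 8.730×10⁴ m²/s².
v = 295.5 m/s.

v ≈ 295 m/s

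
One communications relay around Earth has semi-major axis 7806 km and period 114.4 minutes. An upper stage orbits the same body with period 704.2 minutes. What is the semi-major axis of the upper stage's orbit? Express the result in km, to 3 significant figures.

a₂ ≈ 26200 km

Kepler's third law: a³ ∝ T², so a₂ = a₁ (T₂/T₁)^(2/3).
T₂/T₁ = 6.156, (T₂/T₁)^(2/3) = 3.359.
a₂ = 7806 × 3.359 = 26220 km.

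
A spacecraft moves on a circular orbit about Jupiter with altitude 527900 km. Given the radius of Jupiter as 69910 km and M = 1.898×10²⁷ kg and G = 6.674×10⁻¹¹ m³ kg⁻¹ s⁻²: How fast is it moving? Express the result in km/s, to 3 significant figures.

μ = GM = 6.674×10⁻¹¹ × 1.898×10²⁷ = 1.267×10¹⁷ m³/s².
r = 69910 + 527900 = 597810 km = 5.9781×10⁸ m.
For a circular orbit v = √(μ/r) = √(1.267×10¹⁷ / 5.978×10⁸) = √(2.119×10⁸) = 14560 m/s.
That is 14.56 km/s.

v ≈ 14.6 km/s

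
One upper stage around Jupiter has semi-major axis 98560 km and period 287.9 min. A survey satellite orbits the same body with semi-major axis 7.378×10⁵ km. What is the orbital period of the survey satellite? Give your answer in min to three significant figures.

Kepler's third law: T² ∝ a³, so T₂ = T₁ (a₂/a₁)^(3/2).
a₂/a₁ = 7.486, (a₂/a₁)^(3/2) = 20.48.
T₂ = 287.9 × 20.48 = 5897 min.

T₂ ≈ 5900 min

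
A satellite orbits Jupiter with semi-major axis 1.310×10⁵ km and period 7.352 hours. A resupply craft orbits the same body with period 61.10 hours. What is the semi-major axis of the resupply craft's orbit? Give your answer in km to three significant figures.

a₂ ≈ 5.37×10⁵ km

Kepler's third law: a³ ∝ T², so a₂ = a₁ (T₂/T₁)^(2/3).
T₂/T₁ = 8.311, (T₂/T₁)^(2/3) = 4.103.
a₂ = 1.310×10⁵ × 4.103 = 5.375×10⁵ km.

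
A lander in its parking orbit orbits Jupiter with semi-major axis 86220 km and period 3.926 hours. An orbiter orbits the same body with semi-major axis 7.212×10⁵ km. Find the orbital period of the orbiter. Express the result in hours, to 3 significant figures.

T₂ ≈ 95.0 hours

Kepler's third law: T² ∝ a³, so T₂ = T₁ (a₂/a₁)^(3/2).
a₂/a₁ = 8.365, (a₂/a₁)^(3/2) = 24.19.
T₂ = 3.926 × 24.19 = 94.98 hours.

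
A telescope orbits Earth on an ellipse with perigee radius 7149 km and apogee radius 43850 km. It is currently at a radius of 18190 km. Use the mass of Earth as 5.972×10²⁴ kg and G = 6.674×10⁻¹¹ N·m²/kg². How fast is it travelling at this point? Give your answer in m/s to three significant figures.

v ≈ 5310 m/s

μ = GM = 6.674×10⁻¹¹ × 5.972×10²⁴ = 3.986×10¹⁴ m³/s².
Semi-major axis a = (r_p + r_a)/2 = 25500 km = 2.550×10⁷ m.
Vis-viva: v² = μ(2/r − 1/a) = 3.986×10¹⁴ × (1.100×10⁻⁷ − 3.922×10⁻⁸) = 2.819×10⁷ m²/s².
v = 5310 m/s.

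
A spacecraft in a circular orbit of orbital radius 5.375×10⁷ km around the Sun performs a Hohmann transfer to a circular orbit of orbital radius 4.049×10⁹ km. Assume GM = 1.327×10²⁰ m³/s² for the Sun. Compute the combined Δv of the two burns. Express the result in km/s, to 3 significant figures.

Δv_total ≈ 24.9 km/s

r₁ = 5.375×10⁷ km = 5.375×10¹⁰ m.
r₂ = 4.049×10⁹ km = 4.049×10¹² m.
Transfer ellipse a_t = (r₁ + r₂)/2 = 2.051×10¹² m.
At r₁: circular v_c1 = √(μ/r₁) = 49690 m/s; transfer-perihelion v_p = √[μ(2/r₁ − 1/a_t)] = 69810 m/s.
Δv₁ = v_p − v_c1 = 20120 m/s.
At r₂: circular v_c2 = √(μ/r₂) = 5725 m/s; transfer-aphelion v_a = √[μ(2/r₂ − 1/a_t)] = 926.7 m/s.
Δv₂ = v_c2 − v_a = 4798 m/s.
Total Δv = Δv₁ + Δv₂ = 24920 m/s = 24.92 km/s.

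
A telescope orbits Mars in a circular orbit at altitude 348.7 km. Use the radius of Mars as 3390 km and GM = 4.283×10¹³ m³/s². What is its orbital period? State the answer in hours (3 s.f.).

r = 3390 + 348.7 = 3738.7 km = 3.7387×10⁶ m.
Kepler's third law: T = 2π√(r³/μ) = 2π√((3.739×10⁶)³ / 4.283×10¹³).
r³/μ = 1.220×10⁶ s², so T = 2π × 1.105×10³ = 6.940×10³ s.
Converting: 6.940×10³ s ÷ 3600 = 1.928 hours.

T ≈ 1.93 hours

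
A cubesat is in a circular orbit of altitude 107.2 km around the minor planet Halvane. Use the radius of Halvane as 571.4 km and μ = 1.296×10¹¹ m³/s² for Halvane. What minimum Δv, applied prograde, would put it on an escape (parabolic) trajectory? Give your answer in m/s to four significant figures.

r = 571.4 + 107.2 = 678.60 km = 6.7860×10⁵ m.
Circular speed v_c = √(μ/r) = 437.0 m/s.
Escape speed v_esc = √(2μ/r) = √2 × v_c = 618.0 m/s.
Δv = v_esc − v_c = 181.0 m/s.

Δv ≈ 181.0 m/s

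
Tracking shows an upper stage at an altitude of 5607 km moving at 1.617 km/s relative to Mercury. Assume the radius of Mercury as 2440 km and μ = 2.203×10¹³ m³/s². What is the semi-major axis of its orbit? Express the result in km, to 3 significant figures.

a ≈ 7700 km

r = 2440 + 5607 = 8047.0 km = 8.047×10⁶ m.
Specific orbital energy ε = v²/2 − μ/r = (1617)²/2 − 2.203×10¹³/8.047×10⁶ = -1.430×10⁶ J/kg.
Since ε = −μ/(2a), a = −μ/(2ε) = 7.701×10⁶ m = 7701.1 km.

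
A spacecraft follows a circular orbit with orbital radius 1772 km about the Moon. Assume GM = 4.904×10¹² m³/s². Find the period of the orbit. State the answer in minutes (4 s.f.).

T ≈ 111.5 minutes

r = 1772 km = 1.772×10⁶ m.
Kepler's third law: T = 2π√(r³/μ) = 2π√((1.772×10⁶)³ / 4.904×10¹²).
r³/μ = 1.135×10⁶ s², so T = 2π × 1.065×10³ = 6.693×10³ s.
Converting: 6.693×10³ s ÷ 60.00 = 111.5 minutes.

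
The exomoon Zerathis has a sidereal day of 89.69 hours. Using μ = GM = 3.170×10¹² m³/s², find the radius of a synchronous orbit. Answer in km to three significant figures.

r_sync ≈ 20300 km

T = 89.69 hours = 3.229×10⁵ s.
A synchronous orbit has period T, so by Kepler's third law a = (μT²/4π²)^(1/3).
μT²/4π² = 3.170×10¹² × (3.229×10⁵)² / 39.48 = 8.371×10²¹ m³.
a = 2.030×10⁷ m = 20305 km.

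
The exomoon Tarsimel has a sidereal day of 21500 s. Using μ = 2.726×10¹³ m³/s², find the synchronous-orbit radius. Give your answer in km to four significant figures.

r_sync ≈ 6834 km

A synchronous orbit has period T, so by Kepler's third law a = (μT²/4π²)^(1/3).
μT²/4π² = 2.726×10¹³ × (2.150×10⁴)² / 39.48 = 3.192×10²⁰ m³.
a = 6.834×10⁶ m = 6834.1 km.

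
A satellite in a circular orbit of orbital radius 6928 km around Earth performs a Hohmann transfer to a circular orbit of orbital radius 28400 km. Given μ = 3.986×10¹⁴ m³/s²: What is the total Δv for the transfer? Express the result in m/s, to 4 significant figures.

r₁ = 6928 km = 6.928×10⁶ m.
r₂ = 28400 km = 2.840×10⁷ m.
Transfer ellipse a_t = (r₁ + r₂)/2 = 1.766×10⁷ m.
At r₁: circular v_c1 = √(μ/r₁) = 7585 m/s; transfer-perigee v_p = √[μ(2/r₁ − 1/a_t)] = 9618 m/s.
Δv₁ = v_p − v_c1 = 2033 m/s.
At r₂: circular v_c2 = √(μ/r₂) = 3746 m/s; transfer-apogee v_a = √[μ(2/r₂ − 1/a_t)] = 2346 m/s.
Δv₂ = v_c2 − v_a = 1400 m/s.
Total Δv = Δv₁ + Δv₂ = 3433 m/s.

Δv_total ≈ 3433 m/s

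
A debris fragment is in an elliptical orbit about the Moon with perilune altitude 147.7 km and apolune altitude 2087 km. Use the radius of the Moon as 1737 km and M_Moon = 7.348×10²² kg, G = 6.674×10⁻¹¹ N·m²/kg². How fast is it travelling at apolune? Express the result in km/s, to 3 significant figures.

μ = GM = 6.674×10⁻¹¹ × 7.348×10²² = 4.904×10¹² m³/s².
r_p = 1737 + 147.7 = 1884.7 km = 1.8847×10⁶ m.
r_a = 1737 + 2087 = 3824.0 km = 3.8240×10⁶ m.
Semi-major axis a = (r_p + r_a)/2 = 2854.3 km = 2.854×10⁶ m.
Vis-viva: v² = μ(2/r − 1/a) = 4.904×10¹² × (5.230×10⁻⁷ − 3.503×10⁻⁷) = 8.468×10⁵ m²/s².
v = 920.2 m/s = 0.9202 km/s.

v ≈ 0.92 km/s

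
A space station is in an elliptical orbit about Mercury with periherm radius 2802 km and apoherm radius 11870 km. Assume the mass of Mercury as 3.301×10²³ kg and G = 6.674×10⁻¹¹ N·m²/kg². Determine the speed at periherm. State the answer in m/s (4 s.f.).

v ≈ 3567 m/s

μ = GM = 6.674×10⁻¹¹ × 3.301×10²³ = 2.203×10¹³ m³/s².
Semi-major axis a = (r_p + r_a)/2 = 7336.0 km = 7.336×10⁶ m.
Vis-viva: v² = μ(2/r − 1/a) = 2.203×10¹³ × (7.138×10⁻⁷ − 1.363×10⁻⁷) = 1.272×10⁷ m²/s².
v = 3567 m/s.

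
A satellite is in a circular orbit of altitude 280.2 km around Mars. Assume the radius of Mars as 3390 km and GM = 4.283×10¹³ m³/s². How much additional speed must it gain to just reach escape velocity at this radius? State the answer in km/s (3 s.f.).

Δv ≈ 1.41 km/s

r = 3390 + 280.2 = 3670.2 km = 3.6702×10⁶ m.
Circular speed v_c = √(μ/r) = 3416 m/s.
Escape speed v_esc = √(2μ/r) = √2 × v_c = 4831 m/s.
Δv = v_esc − v_c = 1415 m/s = 1.415 km/s.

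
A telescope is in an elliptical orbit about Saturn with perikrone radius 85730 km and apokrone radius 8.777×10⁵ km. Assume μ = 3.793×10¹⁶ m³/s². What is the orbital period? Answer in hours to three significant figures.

Semi-major axis a = (r_p + r_a)/2 = (85730 + 8.7770×10⁵)/2 = 4.8172×10⁵ km = 4.817×10⁸ m.
By Kepler's third law T = 2π√(a³/μ) = 2π × 5.429×10⁴ = 3.411×10⁵ s.
= 94.75 hours.

T ≈ 94.7 hours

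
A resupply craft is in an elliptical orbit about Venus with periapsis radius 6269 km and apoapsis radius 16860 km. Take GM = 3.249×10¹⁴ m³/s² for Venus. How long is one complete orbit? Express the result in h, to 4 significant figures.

Semi-major axis a = (r_p + r_a)/2 = (6269.0 + 16860)/2 = 11564 km = 1.156×10⁷ m.
By Kepler's third law T = 2π√(a³/μ) = 2π × 2.182×10³ = 1.371×10⁴ s.
= 3.808 h.

T ≈ 3.808 h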